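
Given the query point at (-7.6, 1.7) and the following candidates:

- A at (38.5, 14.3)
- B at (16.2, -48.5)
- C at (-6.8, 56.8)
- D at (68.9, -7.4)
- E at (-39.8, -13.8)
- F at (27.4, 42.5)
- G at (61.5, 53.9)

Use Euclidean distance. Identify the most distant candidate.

Distances from (-7.6, 1.7):
A: √((46.1)² + (12.6)²) = √(2125.210 + 158.760) = 47.8
B: √((23.8)² + (-50.2)²) = √(566.440 + 2520.040) = 55.6
C: √((0.8)² + (55.1)²) = √(0.640 + 3036.010) = 55.1
D: √((76.5)² + (-9.1)²) = √(5852.250 + 82.810) = 77.0
E: √((-32.2)² + (-15.5)²) = √(1036.840 + 240.250) = 35.7
F: √((35.0)² + (40.8)²) = √(1225.000 + 1664.640) = 53.8
G: √((69.1)² + (52.2)²) = √(4774.810 + 2724.840) = 86.6
Maximum: G at 86.6.

G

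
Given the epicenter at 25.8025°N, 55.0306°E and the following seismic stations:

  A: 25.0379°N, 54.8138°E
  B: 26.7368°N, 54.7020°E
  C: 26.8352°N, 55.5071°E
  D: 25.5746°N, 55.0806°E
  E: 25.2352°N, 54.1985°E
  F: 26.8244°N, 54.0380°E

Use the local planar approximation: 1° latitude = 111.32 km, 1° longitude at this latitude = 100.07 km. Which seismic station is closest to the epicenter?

D

Distances from 25.8025°N, 55.0306°E:
A: 87.8367 km
B: 109.0807 km
C: 124.4570 km
D: 25.8585 km
E: 104.5072 km
F: 151.0206 km
Minimum: D at 25.8585 km.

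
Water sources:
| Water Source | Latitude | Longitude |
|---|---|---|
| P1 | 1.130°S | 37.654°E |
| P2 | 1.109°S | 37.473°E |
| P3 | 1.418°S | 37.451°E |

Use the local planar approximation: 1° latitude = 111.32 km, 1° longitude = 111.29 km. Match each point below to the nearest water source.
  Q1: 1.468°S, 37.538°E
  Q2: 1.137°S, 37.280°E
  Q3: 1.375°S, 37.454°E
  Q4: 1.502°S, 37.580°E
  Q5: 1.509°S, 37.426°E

Q1→P3; Q2→P2; Q3→P3; Q4→P3; Q5→P3

Q1 at 1.468°S, 37.538°E:
  P1: √((0.338·111.32)² + (0.116·111.29)²) = √(1415.72792 + 166.65880) = 39.779 km
  P2: √((0.359·111.32)² + (-0.065·111.29)²) = √(1597.11170 + 52.32859) = 40.613 km
  P3: √((0.050·111.32)² + (-0.087·111.29)²) = √(30.98036 + 93.74558) = 11.168 km
  → nearest: P3 (11.168 km)
Q2 at 1.137°S, 37.280°E:
  P1: √((0.007·111.32)² + (0.374·111.29)²) = √(0.60721 + 1732.42918) = 41.630 km
  P2: √((0.028·111.32)² + (0.193·111.29)²) = √(9.71544 + 461.34615) = 21.704 km
  P3: √((-0.281·111.32)² + (0.171·111.29)²) = √(978.49596 + 362.16336) = 36.615 km
  → nearest: P2 (21.704 km)
Q3 at 1.375°S, 37.454°E:
  P1: √((0.245·111.32)² + (0.200·111.29)²) = √(743.83835 + 495.41856) = 35.203 km
  P2: √((0.266·111.32)² + (0.019·111.29)²) = √(876.81843 + 4.47115) = 29.687 km
  P3: √((-0.043·111.32)² + (-0.003·111.29)²) = √(22.91307 + 0.11147) = 4.798 km
  → nearest: P3 (4.798 km)
Q4 at 1.502°S, 37.580°E:
  P1: √((0.372·111.32)² + (0.074·111.29)²) = √(1714.87423 + 67.82280) = 42.222 km
  P2: √((0.393·111.32)² + (-0.107·111.29)²) = √(1913.95400 + 141.80118) = 45.340 km
  P3: √((0.084·111.32)² + (-0.129·111.29)²) = √(87.43896 + 206.10651) = 17.133 km
  → nearest: P3 (17.133 km)
Q5 at 1.509°S, 37.426°E:
  P1: √((0.379·111.32)² + (0.228·111.29)²) = √(1780.01973 + 643.84597) = 49.233 km
  P2: √((0.400·111.32)² + (0.047·111.29)²) = √(1982.74278 + 27.35949) = 44.834 km
  P3: √((0.091·111.32)² + (0.025·111.29)²) = √(102.61933 + 7.74092) = 10.505 km
  → nearest: P3 (10.505 km)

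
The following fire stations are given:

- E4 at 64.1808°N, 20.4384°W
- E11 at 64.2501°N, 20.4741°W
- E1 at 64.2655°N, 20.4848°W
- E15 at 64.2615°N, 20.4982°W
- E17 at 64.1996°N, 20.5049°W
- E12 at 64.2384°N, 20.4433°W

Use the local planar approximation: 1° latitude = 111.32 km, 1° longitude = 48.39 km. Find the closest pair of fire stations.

E1 and E15

Pairwise distances:
E4–E11: √((0.0693·111.32)² + (-0.0357·48.39)²) = √(59.513140 + 2.984336) = 7.9055 km
E4–E1: √((0.0847·111.32)² + (-0.0464·48.39)²) = √(88.902345 + 5.041354) = 9.6925 km
E4–E15: √((0.0807·111.32)² + (-0.0598·48.39)²) = √(80.703703 + 8.373627) = 9.4381 km
E4–E17: √((0.0188·111.32)² + (-0.0665·48.39)²) = √(4.379879 + 10.355106) = 3.8386 km
E4–E12: √((0.0576·111.32)² + (-0.0049·48.39)²) = √(41.114154 + 0.056222) = 6.4164 km
E11–E1: √((0.0154·111.32)² + (-0.0107·48.39)²) = √(2.938920 + 0.268089) = 1.7908 km
E11–E15: √((0.0114·111.32)² + (-0.0241·48.39)²) = √(1.610483 + 1.360020) = 1.7235 km
E11–E17: √((-0.0505·111.32)² + (-0.0308·48.39)²) = √(31.603061 + 2.221328) = 5.8159 km
E11–E12: √((-0.0117·111.32)² + (0.0308·48.39)²) = √(1.696360 + 2.221328) = 1.9793 km
E1–E15: √((-0.0040·111.32)² + (-0.0134·48.39)²) = √(0.198274 + 0.420456) = 0.7866 km
E1–E17: √((-0.0659·111.32)² + (-0.0201·48.39)²) = √(53.816720 + 0.946027) = 7.4002 km
E1–E12: √((-0.0271·111.32)² + (0.0415·48.39)²) = √(9.100913 + 4.032807) = 3.6240 km
E15–E17: √((-0.0619·111.32)² + (-0.0067·48.39)²) = √(47.481857 + 0.105114) = 6.8983 km
E15–E12: √((-0.0231·111.32)² + (0.0549·48.39)²) = √(6.612571 + 7.057582) = 3.6973 km
E17–E12: √((0.0388·111.32)² + (0.0616·48.39)²) = √(18.655627 + 8.885312) = 5.2479 km
Closest pair: E1–E15 at 0.7866 km.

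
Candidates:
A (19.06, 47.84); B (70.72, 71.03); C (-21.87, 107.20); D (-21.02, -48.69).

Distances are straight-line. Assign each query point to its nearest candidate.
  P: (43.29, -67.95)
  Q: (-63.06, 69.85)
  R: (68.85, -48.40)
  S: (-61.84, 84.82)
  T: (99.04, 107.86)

P→D; Q→C; R→D; S→C; T→B

P at (43.29, -67.95):
  A: 118.30
  B: 141.66
  C: 186.88
  D: 67.13
  → nearest: D (67.13)
Q at (-63.06, 69.85):
  A: 85.02
  B: 133.79
  C: 55.60
  D: 125.77
  → nearest: C (55.60)
R at (68.85, -48.40):
  A: 108.36
  B: 119.44
  C: 180.12
  D: 89.87
  → nearest: D (89.87)
S at (-61.84, 84.82):
  A: 88.95
  B: 133.28
  C: 45.81
  D: 139.61
  → nearest: C (45.81)
T at (99.04, 107.86):
  A: 100.00
  B: 46.46
  C: 120.91
  D: 197.29
  → nearest: B (46.46)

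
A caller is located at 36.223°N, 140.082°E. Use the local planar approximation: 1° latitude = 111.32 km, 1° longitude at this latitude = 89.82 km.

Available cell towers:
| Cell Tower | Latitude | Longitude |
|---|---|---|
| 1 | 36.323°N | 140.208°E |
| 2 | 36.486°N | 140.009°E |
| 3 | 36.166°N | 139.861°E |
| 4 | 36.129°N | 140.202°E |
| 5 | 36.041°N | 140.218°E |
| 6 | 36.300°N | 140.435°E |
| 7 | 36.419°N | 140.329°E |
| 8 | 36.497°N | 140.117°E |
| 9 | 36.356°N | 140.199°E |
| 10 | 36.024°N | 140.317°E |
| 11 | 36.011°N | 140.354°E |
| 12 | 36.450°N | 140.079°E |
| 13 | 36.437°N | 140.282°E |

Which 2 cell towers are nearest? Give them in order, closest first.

4, 1

Distances from 36.223°N, 140.082°E:
1: 15.875 km
2: 30.002 km
3: 20.840 km
4: 15.022 km
5: 23.658 km
6: 32.845 km
7: 31.117 km
8: 30.663 km
9: 18.156 km
10: 30.599 km
11: 33.968 km
12: 25.271 km
13: 29.836 km
Sorted: 4 (15.022 km) < 1 (15.875 km) < 9 (18.156 km) < 3 (20.840 km) < …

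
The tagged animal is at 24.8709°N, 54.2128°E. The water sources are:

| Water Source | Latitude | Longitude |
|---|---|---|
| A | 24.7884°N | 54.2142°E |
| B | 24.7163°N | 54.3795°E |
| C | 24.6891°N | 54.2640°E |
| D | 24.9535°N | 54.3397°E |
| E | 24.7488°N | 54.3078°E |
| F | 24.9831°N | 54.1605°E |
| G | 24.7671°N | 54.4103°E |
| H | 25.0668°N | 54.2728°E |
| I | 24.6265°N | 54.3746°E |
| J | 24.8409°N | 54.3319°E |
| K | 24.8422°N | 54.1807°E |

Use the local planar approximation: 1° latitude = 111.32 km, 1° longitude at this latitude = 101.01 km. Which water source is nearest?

K

Distances from 24.8709°N, 54.2128°E:
A: √((-0.0825·111.32)² + (0.0014·101.01)²) = √(84.344019 + 0.019998) = 9.1850 km
B: √((-0.1546·111.32)² + (0.1667·101.01)²) = √(296.186578 + 283.530603) = 24.0773 km
C: √((-0.1818·111.32)² + (0.0512·101.01)²) = √(409.575673 + 26.746605) = 20.8883 km
D: √((0.0826·111.32)² + (0.1269·101.01)²) = √(84.548613 + 164.305457) = 15.7751 km
E: √((-0.1221·111.32)² + (0.0950·101.01)²) = √(184.747140 + 92.082256) = 16.6382 km
F: √((0.1122·111.32)² + (-0.0523·101.01)²) = √(156.002698 + 27.908219) = 13.5614 km
G: √((-0.1038·111.32)² + (0.1975·101.01)²) = √(133.518395 + 397.981553) = 23.0543 km
H: √((0.1959·111.32)² + (0.0600·101.01)²) = √(475.570894 + 36.730872) = 22.6341 km
I: √((-0.2444·111.32)² + (0.1618·101.01)²) = √(740.199519 + 267.107312) = 31.7381 km
J: √((-0.0300·111.32)² + (0.1191·101.01)²) = √(11.152928 + 144.727902) = 12.4852 km
K: √((-0.0287·111.32)² + (-0.0321·101.01)²) = √(10.207284 + 10.513294) = 4.5520 km
Minimum: K at 4.5520 km.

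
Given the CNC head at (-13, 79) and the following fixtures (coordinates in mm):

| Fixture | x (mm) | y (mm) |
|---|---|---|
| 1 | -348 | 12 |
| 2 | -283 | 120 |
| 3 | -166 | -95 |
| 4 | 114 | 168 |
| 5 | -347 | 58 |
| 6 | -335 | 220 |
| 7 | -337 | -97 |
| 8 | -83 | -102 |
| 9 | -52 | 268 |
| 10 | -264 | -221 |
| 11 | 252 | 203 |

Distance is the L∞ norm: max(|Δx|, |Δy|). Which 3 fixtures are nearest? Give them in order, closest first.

4, 3, 8

Distances from (-13, 79):
1: max(|-335|, |-67|) = 335 mm
2: max(|-270|, |41|) = 270 mm
3: max(|-153|, |-174|) = 174 mm
4: max(|127|, |89|) = 127 mm
5: max(|-334|, |-21|) = 334 mm
6: max(|-322|, |141|) = 322 mm
7: max(|-324|, |-176|) = 324 mm
8: max(|-70|, |-181|) = 181 mm
9: max(|-39|, |189|) = 189 mm
10: max(|-251|, |-300|) = 300 mm
11: max(|265|, |124|) = 265 mm
Sorted: 4 (127 mm) < 3 (174 mm) < 8 (181 mm) < 9 (189 mm) < 11 (265 mm) < …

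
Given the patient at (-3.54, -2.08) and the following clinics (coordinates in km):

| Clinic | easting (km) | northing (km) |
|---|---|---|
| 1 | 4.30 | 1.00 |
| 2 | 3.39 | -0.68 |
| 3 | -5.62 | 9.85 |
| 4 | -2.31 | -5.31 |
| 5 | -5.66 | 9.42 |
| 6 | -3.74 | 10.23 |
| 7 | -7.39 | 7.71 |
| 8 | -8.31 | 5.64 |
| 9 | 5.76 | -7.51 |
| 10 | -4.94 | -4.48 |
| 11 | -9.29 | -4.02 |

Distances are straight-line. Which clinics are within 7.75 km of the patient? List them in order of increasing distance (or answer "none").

10, 4, 11, 2

Distances from (-3.54, -2.08):
1: √((7.84)² + (3.08)²) = √(61.4656 + 9.4864) = 8.42 km
2: √((6.93)² + (1.40)²) = √(48.0249 + 1.9600) = 7.07 km
3: √((-2.08)² + (11.93)²) = √(4.3264 + 142.3249) = 12.11 km
4: √((1.23)² + (-3.23)²) = √(1.5129 + 10.4329) = 3.46 km
5: √((-2.12)² + (11.50)²) = √(4.4944 + 132.2500) = 11.69 km
6: √((-0.20)² + (12.31)²) = √(0.0400 + 151.5361) = 12.31 km
7: √((-3.85)² + (9.79)²) = √(14.8225 + 95.8441) = 10.52 km
8: √((-4.77)² + (7.72)²) = √(22.7529 + 59.5984) = 9.07 km
9: √((9.30)² + (-5.43)²) = √(86.4900 + 29.4849) = 10.77 km
10: √((-1.40)² + (-2.40)²) = √(1.9600 + 5.7600) = 2.78 km
11: √((-5.75)² + (-1.94)²) = √(33.0625 + 3.7636) = 6.07 km
Threshold 7.75 km: 10 (2.78 km), 4 (3.46 km), 11 (6.07 km), 2 (7.07 km) are within range.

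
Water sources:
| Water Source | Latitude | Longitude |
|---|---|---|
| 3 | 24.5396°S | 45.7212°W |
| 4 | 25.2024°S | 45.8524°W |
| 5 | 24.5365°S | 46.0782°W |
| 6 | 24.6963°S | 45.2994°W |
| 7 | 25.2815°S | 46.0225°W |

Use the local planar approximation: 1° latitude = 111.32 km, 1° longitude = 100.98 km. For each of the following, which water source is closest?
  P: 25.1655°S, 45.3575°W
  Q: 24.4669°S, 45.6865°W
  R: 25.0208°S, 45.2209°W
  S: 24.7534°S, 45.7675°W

P→4; Q→3; R→6; S→3

P at 25.1655°S, 45.3575°W:
  3: 78.7621 km
  4: 50.1435 km
  5: 100.9912 km
  6: 52.5598 km
  7: 68.3820 km
  → nearest: 4 (50.1435 km)
Q at 24.4669°S, 45.6865°W:
  3: 8.8190 km
  4: 83.5722 km
  5: 40.3056 km
  6: 46.6916 km
  7: 96.8209 km
  → nearest: 3 (8.8190 km)
R at 25.0208°S, 45.2209°W:
  3: 73.6325 km
  4: 66.8965 km
  5: 101.9849 km
  6: 36.9829 km
  7: 85.9908 km
  → nearest: 6 (36.9829 km)
S at 24.7534°S, 45.7675°W:
  3: 24.2551 km
  4: 50.7126 km
  5: 39.5898 km
  6: 47.6942 km
  7: 64.1802 km
  → nearest: 3 (24.2551 km)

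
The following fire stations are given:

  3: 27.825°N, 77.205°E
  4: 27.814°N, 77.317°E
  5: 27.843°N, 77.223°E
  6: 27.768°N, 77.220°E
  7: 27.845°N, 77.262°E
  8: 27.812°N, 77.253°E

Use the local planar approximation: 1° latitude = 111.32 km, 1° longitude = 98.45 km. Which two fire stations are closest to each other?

3 and 5

Pairwise distances:
3–5: √((0.018·111.32)² + (0.018·98.45)²) = √(4.01505 + 3.14034) = 2.675 km
7–8: √((-0.033·111.32)² + (-0.009·98.45)²) = √(13.49504 + 0.78508) = 3.779 km
5–7: √((0.002·111.32)² + (0.039·98.45)²) = √(0.04957 + 14.74214) = 3.846 km
5–8: √((-0.031·111.32)² + (0.030·98.45)²) = √(11.90885 + 8.72316) = 4.542 km
3–8: √((-0.013·111.32)² + (0.048·98.45)²) = √(2.09427 + 22.33130) = 4.942 km
6–8: √((0.044·111.32)² + (0.033·98.45)²) = √(23.99119 + 10.55503) = 5.878 km
3–7: √((0.020·111.32)² + (0.057·98.45)²) = √(4.95686 + 31.49062) = 6.037 km
4–8: √((-0.002·111.32)² + (-0.064·98.45)²) = √(0.04957 + 39.70008) = 6.305 km
4–7: √((0.031·111.32)² + (-0.055·98.45)²) = √(11.90885 + 29.31952) = 6.421 km
3–6: √((-0.057·111.32)² + (0.015·98.45)²) = √(40.26207 + 2.18079) = 6.515 km
5–6: √((-0.075·111.32)² + (-0.003·98.45)²) = √(69.70580 + 0.08723) = 8.354 km
6–7: √((0.077·111.32)² + (0.042·98.45)²) = √(73.47301 + 17.09740) = 9.517 km
4–5: √((0.029·111.32)² + (-0.094·98.45)²) = √(10.42179 + 85.64207) = 9.801 km
4–6: √((-0.046·111.32)² + (-0.097·98.45)²) = √(26.22177 + 91.19582) = 10.836 km
3–4: √((-0.011·111.32)² + (0.112·98.45)²) = √(1.49945 + 121.58150) = 11.094 km
Closest pair: 3–5 at 2.675 km.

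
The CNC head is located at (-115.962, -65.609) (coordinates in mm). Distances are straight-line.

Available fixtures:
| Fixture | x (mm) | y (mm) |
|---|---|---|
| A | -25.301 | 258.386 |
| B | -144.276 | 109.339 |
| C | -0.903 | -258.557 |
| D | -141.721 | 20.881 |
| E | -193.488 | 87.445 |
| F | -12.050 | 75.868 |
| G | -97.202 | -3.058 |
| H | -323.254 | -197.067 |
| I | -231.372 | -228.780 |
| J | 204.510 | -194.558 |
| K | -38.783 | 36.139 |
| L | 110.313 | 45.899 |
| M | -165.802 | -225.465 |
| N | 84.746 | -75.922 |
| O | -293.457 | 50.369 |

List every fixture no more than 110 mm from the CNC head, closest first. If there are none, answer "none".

G, D

Distances from (-115.962, -65.609):
A: 336.440 mm
B: 177.224 mm
C: 224.650 mm
D: 90.244 mm
E: 171.569 mm
F: 175.538 mm
G: 65.304 mm
H: 245.461 mm
I: 199.861 mm
J: 345.442 mm
K: 127.708 mm
L: 252.259 mm
M: 167.445 mm
N: 200.973 mm
O: 212.027 mm
Threshold 110 mm: G (65.304 mm), D (90.244 mm) are within range.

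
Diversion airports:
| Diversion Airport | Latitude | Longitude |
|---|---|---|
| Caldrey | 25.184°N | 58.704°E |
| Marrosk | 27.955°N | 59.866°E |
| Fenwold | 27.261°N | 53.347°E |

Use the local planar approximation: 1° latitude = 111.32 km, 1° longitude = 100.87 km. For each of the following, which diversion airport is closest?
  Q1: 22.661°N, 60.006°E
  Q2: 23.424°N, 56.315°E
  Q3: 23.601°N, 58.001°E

Q1→Caldrey; Q2→Caldrey; Q3→Caldrey

Q1 at 22.661°N, 60.006°E:
  Caldrey: 310.050 km
  Marrosk: 589.497 km
  Fenwold: 844.624 km
  → nearest: Caldrey (310.050 km)
Q2 at 23.424°N, 56.315°E:
  Caldrey: 310.574 km
  Marrosk: 618.635 km
  Fenwold: 521.607 km
  → nearest: Caldrey (310.574 km)
Q3 at 23.601°N, 58.001°E:
  Caldrey: 189.952 km
  Marrosk: 519.915 km
  Fenwold: 621.597 km
  → nearest: Caldrey (189.952 km)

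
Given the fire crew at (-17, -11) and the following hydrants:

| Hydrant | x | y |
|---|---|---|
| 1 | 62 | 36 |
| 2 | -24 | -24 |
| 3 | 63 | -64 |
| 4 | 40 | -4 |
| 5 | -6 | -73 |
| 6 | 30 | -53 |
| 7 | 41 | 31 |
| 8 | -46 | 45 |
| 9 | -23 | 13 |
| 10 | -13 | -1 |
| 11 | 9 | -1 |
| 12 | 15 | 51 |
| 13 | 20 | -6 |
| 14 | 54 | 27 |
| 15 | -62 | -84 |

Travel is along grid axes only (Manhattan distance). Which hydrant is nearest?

10

Distances from (-17, -11):
1: 126
2: 20
3: 133
4: 64
5: 73
6: 89
7: 100
8: 85
9: 30
10: 14
11: 36
12: 94
13: 42
14: 109
15: 118
Minimum: 10 at 14.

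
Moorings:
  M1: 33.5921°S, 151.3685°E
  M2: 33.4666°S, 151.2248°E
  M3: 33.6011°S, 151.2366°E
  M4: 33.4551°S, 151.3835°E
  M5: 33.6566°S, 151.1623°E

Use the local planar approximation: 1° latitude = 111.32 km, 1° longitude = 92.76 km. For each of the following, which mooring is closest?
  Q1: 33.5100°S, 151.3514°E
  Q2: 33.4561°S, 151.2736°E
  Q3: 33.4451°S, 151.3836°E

Q1 at 33.5100°S, 151.3514°E:
  M1: 9.2760 km
  M2: 12.6984 km
  M3: 14.7052 km
  M4: 6.7982 km
  M5: 23.9585 km
  → nearest: M4 (6.7982 km)
Q2 at 33.4561°S, 151.2736°E:
  M1: 17.5128 km
  M2: 4.6752 km
  M3: 16.5022 km
  M4: 10.1949 km
  M5: 24.5918 km
  → nearest: M2 (4.6752 km)
Q3 at 33.4451°S, 151.3836°E:
  M1: 16.4239 km
  M2: 14.9235 km
  M3: 22.0796 km
  M4: 1.1132 km
  M5: 31.2365 km
  → nearest: M4 (1.1132 km)

Q1→M4; Q2→M2; Q3→M4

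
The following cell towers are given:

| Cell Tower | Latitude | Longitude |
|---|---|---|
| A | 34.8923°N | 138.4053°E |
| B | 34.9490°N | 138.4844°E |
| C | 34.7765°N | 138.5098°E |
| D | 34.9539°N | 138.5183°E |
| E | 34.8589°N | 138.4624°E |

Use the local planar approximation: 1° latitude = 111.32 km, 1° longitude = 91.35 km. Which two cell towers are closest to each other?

Pairwise distances:
A–B: √((0.0567·111.32)² + (0.0791·91.35)²) = √(39.839375 + 52.211969) = 9.5943 km
A–C: √((-0.1158·111.32)² + (0.1045·91.35)²) = √(166.174168 + 91.127548) = 16.0406 km
A–D: √((0.0616·111.32)² + (0.1130·91.35)²) = √(47.022728 + 106.555039) = 12.3926 km
A–E: √((-0.0334·111.32)² + (0.0571·91.35)²) = √(13.824178 + 27.207543) = 6.4056 km
B–C: √((-0.1725·111.32)² + (0.0254·91.35)²) = √(368.743687 + 5.383746) = 19.3424 km
B–D: √((0.0049·111.32)² + (0.0339·91.35)²) = √(0.297535 + 9.589953) = 3.1444 km
B–E: √((-0.0901·111.32)² + (-0.0220·91.35)²) = √(100.599536 + 4.038894) = 10.2293 km
C–D: √((0.1774·111.32)² + (0.0085·91.35)²) = √(389.990139 + 0.602913) = 19.7634 km
C–E: √((0.0824·111.32)² + (-0.0474·91.35)²) = √(84.139673 + 18.748813) = 10.1434 km
D–E: √((-0.0950·111.32)² + (-0.0559·91.35)²) = √(111.839085 + 26.075985) = 11.7437 km
Closest pair: B–D at 3.1444 km.

B and D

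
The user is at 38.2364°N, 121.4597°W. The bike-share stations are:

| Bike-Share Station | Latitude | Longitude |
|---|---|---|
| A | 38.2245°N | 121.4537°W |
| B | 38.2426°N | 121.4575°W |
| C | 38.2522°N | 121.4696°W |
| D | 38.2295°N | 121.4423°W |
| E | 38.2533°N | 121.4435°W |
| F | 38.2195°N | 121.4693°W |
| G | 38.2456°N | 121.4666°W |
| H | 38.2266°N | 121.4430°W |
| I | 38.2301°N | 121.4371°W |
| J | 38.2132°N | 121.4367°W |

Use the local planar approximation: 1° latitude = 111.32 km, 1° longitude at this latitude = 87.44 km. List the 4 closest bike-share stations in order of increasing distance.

B, G, A, D

Distances from 38.2364°N, 121.4597°W:
A: 1.4248 km
B: 0.7165 km
C: 1.9603 km
D: 1.7044 km
E: 2.3550 km
F: 2.0601 km
G: 1.1886 km
H: 1.8228 km
I: 2.0969 km
J: 3.2733 km
Sorted: B (0.7165 km) < G (1.1886 km) < A (1.4248 km) < D (1.7044 km) < H (1.8228 km) < C (1.9603 km) < …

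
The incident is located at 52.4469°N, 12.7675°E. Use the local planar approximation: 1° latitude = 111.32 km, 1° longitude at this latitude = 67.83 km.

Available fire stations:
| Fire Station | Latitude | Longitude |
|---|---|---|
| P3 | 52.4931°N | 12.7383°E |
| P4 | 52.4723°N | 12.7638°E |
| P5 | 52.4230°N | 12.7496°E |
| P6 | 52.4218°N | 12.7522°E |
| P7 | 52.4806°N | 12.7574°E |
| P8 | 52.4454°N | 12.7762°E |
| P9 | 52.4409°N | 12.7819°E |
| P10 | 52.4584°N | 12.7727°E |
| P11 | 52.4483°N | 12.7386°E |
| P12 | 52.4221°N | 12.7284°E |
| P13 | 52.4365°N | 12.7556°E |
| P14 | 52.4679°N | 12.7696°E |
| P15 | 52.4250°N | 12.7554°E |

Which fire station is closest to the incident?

Distances from 52.4469°N, 12.7675°E:
P3: 5.5112 km
P4: 2.8386 km
P5: 2.9245 km
P6: 2.9806 km
P7: 3.8135 km
P8: 0.6133 km
P9: 1.1833 km
P10: 1.3279 km
P11: 1.9665 km
P12: 3.8283 km
P13: 1.4113 km
P14: 2.3421 km
P15: 2.5724 km
Minimum: P8 at 0.6133 km.

P8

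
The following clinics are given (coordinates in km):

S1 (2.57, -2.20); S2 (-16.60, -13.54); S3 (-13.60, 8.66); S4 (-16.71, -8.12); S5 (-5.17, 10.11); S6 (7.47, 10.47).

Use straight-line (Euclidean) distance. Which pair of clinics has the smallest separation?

Pairwise distances:
S1–S2: 22.27 km
S1–S3: 19.48 km
S1–S4: 20.17 km
S1–S5: 14.54 km
S1–S6: 13.58 km
S2–S3: 22.40 km
S2–S4: 5.42 km
S2–S5: 26.27 km
S2–S6: 34.00 km
S3–S4: 17.07 km
S3–S5: 8.55 km
S3–S6: 21.15 km
S4–S5: 21.58 km
S4–S6: 30.50 km
S5–S6: 12.65 km
Closest pair: S2–S4 at 5.42 km.

S2 and S4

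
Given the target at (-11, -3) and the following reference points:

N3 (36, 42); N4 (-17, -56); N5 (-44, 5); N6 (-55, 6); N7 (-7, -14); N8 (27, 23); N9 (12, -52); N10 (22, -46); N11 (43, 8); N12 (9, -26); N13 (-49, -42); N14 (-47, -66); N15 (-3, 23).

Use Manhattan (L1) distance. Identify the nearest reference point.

N7

Distances from (-11, -3):
N3: |47| + |45| = 47 + 45 = 92
N4: |-6| + |-53| = 6 + 53 = 59
N5: |-33| + |8| = 33 + 8 = 41
N6: |-44| + |9| = 44 + 9 = 53
N7: |4| + |-11| = 4 + 11 = 15
N8: |38| + |26| = 38 + 26 = 64
N9: |23| + |-49| = 23 + 49 = 72
N10: |33| + |-43| = 33 + 43 = 76
N11: |54| + |11| = 54 + 11 = 65
N12: |20| + |-23| = 20 + 23 = 43
N13: |-38| + |-39| = 38 + 39 = 77
N14: |-36| + |-63| = 36 + 63 = 99
N15: |8| + |26| = 8 + 26 = 34
Minimum: N7 at 15.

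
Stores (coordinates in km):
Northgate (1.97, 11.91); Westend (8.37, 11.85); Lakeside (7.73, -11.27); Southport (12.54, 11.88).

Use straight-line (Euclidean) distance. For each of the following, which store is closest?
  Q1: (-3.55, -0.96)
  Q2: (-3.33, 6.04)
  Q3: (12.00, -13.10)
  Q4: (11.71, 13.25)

Q1→Northgate; Q2→Northgate; Q3→Lakeside; Q4→Southport

Q1 at (-3.55, -0.96):
  Northgate: √((5.52)² + (12.87)²) = √(30.4704 + 165.6369) = 14.00 km
  Westend: √((11.92)² + (12.81)²) = √(142.0864 + 164.0961) = 17.50 km
  Lakeside: √((11.28)² + (-10.31)²) = √(127.2384 + 106.2961) = 15.28 km
  Southport: √((16.09)² + (12.84)²) = √(258.8881 + 164.8656) = 20.59 km
  → nearest: Northgate (14.00 km)
Q2 at (-3.33, 6.04):
  Northgate: √((5.30)² + (5.87)²) = √(28.0900 + 34.4569) = 7.91 km
  Westend: √((11.70)² + (5.81)²) = √(136.8900 + 33.7561) = 13.06 km
  Lakeside: √((11.06)² + (-17.31)²) = √(122.3236 + 299.6361) = 20.54 km
  Southport: √((15.87)² + (5.84)²) = √(251.8569 + 34.1056) = 16.91 km
  → nearest: Northgate (7.91 km)
Q3 at (12.00, -13.10):
  Northgate: √((-10.03)² + (25.01)²) = √(100.6009 + 625.5001) = 26.95 km
  Westend: √((-3.63)² + (24.95)²) = √(13.1769 + 622.5025) = 25.21 km
  Lakeside: √((-4.27)² + (1.83)²) = √(18.2329 + 3.3489) = 4.65 km
  Southport: √((0.54)² + (24.98)²) = √(0.2916 + 624.0004) = 24.99 km
  → nearest: Lakeside (4.65 km)
Q4 at (11.71, 13.25):
  Northgate: √((-9.74)² + (-1.34)²) = √(94.8676 + 1.7956) = 9.83 km
  Westend: √((-3.34)² + (-1.40)²) = √(11.1556 + 1.9600) = 3.62 km
  Lakeside: √((-3.98)² + (-24.52)²) = √(15.8404 + 601.2304) = 24.84 km
  Southport: √((0.83)² + (-1.37)²) = √(0.6889 + 1.8769) = 1.60 km
  → nearest: Southport (1.60 km)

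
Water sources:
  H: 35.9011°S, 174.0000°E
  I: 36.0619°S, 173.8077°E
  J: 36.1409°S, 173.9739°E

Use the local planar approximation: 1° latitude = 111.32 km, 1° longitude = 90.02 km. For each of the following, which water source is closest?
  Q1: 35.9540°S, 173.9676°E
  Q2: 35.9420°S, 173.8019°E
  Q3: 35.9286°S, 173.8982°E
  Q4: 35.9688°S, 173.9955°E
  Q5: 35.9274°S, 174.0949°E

Q1→H; Q2→I; Q3→H; Q4→H; Q5→H

Q1 at 35.9540°S, 173.9676°E:
  H: √((0.0529·111.32)² + (0.0324·90.02)²) = √(34.678295 + 8.506836) = 6.5715 km
  I: √((-0.1079·111.32)² + (-0.1599·90.02)²) = √(144.274403 + 207.192936) = 18.7475 km
  J: √((-0.1869·111.32)² + (0.0063·90.02)²) = √(432.877485 + 0.321632) = 20.8134 km
  → nearest: H (6.5715 km)
Q2 at 35.9420°S, 173.8019°E:
  H: √((0.0409·111.32)² + (0.1981·90.02)²) = √(20.729700 + 318.014534) = 18.4050 km
  I: √((-0.1199·111.32)² + (0.0058·90.02)²) = √(178.149563 + 0.272605) = 13.3575 km
  J: √((-0.1989·111.32)² + (0.1720·90.02)²) = √(490.248148 + 239.736914) = 27.0182 km
  → nearest: I (13.3575 km)
Q3 at 35.9286°S, 173.8982°E:
  H: √((0.0275·111.32)² + (0.1018·90.02)²) = √(9.371558 + 83.979556) = 9.6618 km
  I: √((-0.1333·111.32)² + (-0.0905·90.02)²) = √(220.194615 + 66.370513) = 16.9282 km
  J: √((-0.2123·111.32)² + (0.0757·90.02)²) = √(558.529844 + 46.437601) = 24.5961 km
  → nearest: H (9.6618 km)
Q4 at 35.9688°S, 173.9955°E:
  H: √((0.0677·111.32)² + (0.0045·90.02)²) = √(56.796782 + 0.164098) = 7.5472 km
  I: √((-0.0931·111.32)² + (-0.1878·90.02)²) = √(107.410257 + 285.804586) = 19.8296 km
  J: √((-0.1721·111.32)² + (-0.0216·90.02)²) = √(367.035554 + 3.780816) = 19.2566 km
  → nearest: H (7.5472 km)
Q5 at 35.9274°S, 174.0949°E:
  H: √((0.0263·111.32)² + (-0.0949·90.02)²) = √(8.571521 + 72.981106) = 9.0306 km
  I: √((-0.1345·111.32)² + (-0.2872·90.02)²) = √(224.176954 + 668.416079) = 29.8763 km
  J: √((-0.2135·111.32)² + (-0.1210·90.02)²) = √(564.861733 + 118.644813) = 26.1440 km
  → nearest: H (9.0306 km)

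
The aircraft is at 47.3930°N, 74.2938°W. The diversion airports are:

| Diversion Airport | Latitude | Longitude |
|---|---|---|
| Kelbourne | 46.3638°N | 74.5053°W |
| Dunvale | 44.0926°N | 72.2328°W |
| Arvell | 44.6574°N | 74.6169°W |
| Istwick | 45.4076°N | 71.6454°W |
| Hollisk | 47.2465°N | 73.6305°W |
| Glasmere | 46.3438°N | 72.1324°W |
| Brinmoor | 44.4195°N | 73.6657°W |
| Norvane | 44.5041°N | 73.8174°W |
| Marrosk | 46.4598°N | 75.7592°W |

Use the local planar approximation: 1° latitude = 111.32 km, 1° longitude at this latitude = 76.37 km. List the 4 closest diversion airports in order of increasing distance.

Distances from 47.3930°N, 74.2938°W:
Kelbourne: √((-1.0292·111.32)² + (-0.2115·76.37)²) = √(13126.409552 + 260.895342) = 115.7035 km
Dunvale: √((-3.3004·111.32)² + (2.0610·76.37)²) = √(134983.147975 + 24774.309838) = 399.6967 km
Arvell: √((-2.7356·111.32)² + (-0.3231·76.37)²) = √(92736.688857 + 608.862879) = 305.5250 km
Istwick: √((-1.9854·111.32)² + (2.6484·76.37)²) = √(48847.509993 + 40908.423155) = 299.5929 km
Hollisk: √((-0.1465·111.32)² + (0.6633·76.37)²) = √(265.963258 + 2566.052726) = 53.2167 km
Glasmere: √((-1.0492·111.32)² + (2.1614·76.37)²) = √(13641.526128 + 27246.823312) = 202.2087 km
Brinmoor: √((-2.9735·111.32)² + (0.6281·76.37)²) = √(109567.633340 + 2300.928736) = 334.4676 km
Norvane: √((-2.8889·111.32)² + (0.4764·76.37)²) = √(103421.638292 + 1323.698531) = 323.6438 km
Marrosk: √((-0.9332·111.32)² + (-1.4654·76.37)²) = √(10791.848889 + 12524.429591) = 152.6967 km
Sorted: Hollisk (53.2167 km) < Kelbourne (115.7035 km) < Marrosk (152.6967 km) < Glasmere (202.2087 km) < Istwick (299.5929 km) < Arvell (305.5250 km) < …

Hollisk, Kelbourne, Marrosk, Glasmere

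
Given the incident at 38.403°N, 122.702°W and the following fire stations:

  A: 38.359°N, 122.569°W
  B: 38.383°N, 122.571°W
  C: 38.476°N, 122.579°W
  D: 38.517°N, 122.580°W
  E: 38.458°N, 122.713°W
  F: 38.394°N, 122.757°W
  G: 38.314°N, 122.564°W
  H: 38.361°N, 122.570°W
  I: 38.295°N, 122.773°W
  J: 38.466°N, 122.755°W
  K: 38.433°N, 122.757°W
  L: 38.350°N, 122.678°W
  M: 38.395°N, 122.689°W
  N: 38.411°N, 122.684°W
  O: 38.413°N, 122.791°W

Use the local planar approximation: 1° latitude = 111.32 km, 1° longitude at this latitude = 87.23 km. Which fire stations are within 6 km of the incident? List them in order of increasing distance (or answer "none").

M, N, F, K

Distances from 38.403°N, 122.702°W:
A: √((-0.044·111.32)² + (0.133·87.23)²) = √(23.99119 + 134.59689) = 12.593 km
B: √((-0.020·111.32)² + (0.131·87.23)²) = √(4.95686 + 130.57930) = 11.642 km
C: √((0.073·111.32)² + (0.123·87.23)²) = √(66.03773 + 115.11766) = 13.459 km
D: √((0.114·111.32)² + (0.122·87.23)²) = √(161.04828 + 113.25344) = 16.562 km
E: √((0.055·111.32)² + (-0.011·87.23)²) = √(37.48623 + 0.92070) = 6.197 km
F: √((-0.009·111.32)² + (-0.055·87.23)²) = √(1.00376 + 23.01745) = 4.901 km
G: √((-0.089·111.32)² + (0.138·87.23)²) = √(98.15816 + 144.90718) = 15.591 km
H: √((-0.042·111.32)² + (0.132·87.23)²) = √(21.85974 + 132.58049) = 12.427 km
I: √((-0.108·111.32)² + (-0.071·87.23)²) = √(144.54195 + 38.35734) = 13.524 km
J: √((0.063·111.32)² + (-0.053·87.23)²) = √(49.18441 + 21.37389) = 8.400 km
K: √((0.030·111.32)² + (-0.055·87.23)²) = √(11.15293 + 23.01745) = 5.846 km
L: √((-0.053·111.32)² + (0.024·87.23)²) = √(34.80953 + 4.38283) = 6.260 km
M: √((-0.008·111.32)² + (0.013·87.23)²) = √(0.79310 + 1.28593) = 1.442 km
N: √((0.008·111.32)² + (0.018·87.23)²) = √(0.79310 + 2.46534) = 1.805 km
O: √((0.010·111.32)² + (-0.089·87.23)²) = √(1.23921 + 60.27147) = 7.843 km
Threshold 6 km: M (1.442 km), N (1.805 km), F (4.901 km), K (5.846 km) are within range.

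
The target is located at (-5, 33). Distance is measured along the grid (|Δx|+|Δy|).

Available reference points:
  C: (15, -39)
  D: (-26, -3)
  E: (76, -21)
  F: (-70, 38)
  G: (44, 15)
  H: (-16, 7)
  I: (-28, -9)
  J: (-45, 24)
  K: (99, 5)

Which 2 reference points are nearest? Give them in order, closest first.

H, J

Distances from (-5, 33):
C: |20| + |-72| = 20 + 72 = 92
D: |-21| + |-36| = 21 + 36 = 57
E: |81| + |-54| = 81 + 54 = 135
F: |-65| + |5| = 65 + 5 = 70
G: |49| + |-18| = 49 + 18 = 67
H: |-11| + |-26| = 11 + 26 = 37
I: |-23| + |-42| = 23 + 42 = 65
J: |-40| + |-9| = 40 + 9 = 49
K: |104| + |-28| = 104 + 28 = 132
Sorted: H (37) < J (49) < D (57) < I (65) < …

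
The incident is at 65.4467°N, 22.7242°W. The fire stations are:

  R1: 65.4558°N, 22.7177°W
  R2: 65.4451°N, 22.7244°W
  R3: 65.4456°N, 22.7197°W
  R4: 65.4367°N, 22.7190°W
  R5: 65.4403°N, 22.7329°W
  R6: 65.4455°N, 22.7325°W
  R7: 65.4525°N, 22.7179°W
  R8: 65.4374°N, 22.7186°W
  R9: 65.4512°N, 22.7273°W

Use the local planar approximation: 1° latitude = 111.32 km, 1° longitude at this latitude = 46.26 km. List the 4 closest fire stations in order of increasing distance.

R2, R3, R6, R9

Distances from 65.4467°N, 22.7242°W:
R1: √((0.0091·111.32)² + (0.0065·46.26)²) = √(1.026193 + 0.090414) = 1.0567 km
R2: √((-0.0016·111.32)² + (-0.0002·46.26)²) = √(0.031724 + 0.000086) = 0.1784 km
R3: √((-0.0011·111.32)² + (0.0045·46.26)²) = √(0.014994 + 0.043335) = 0.2415 km
R4: √((-0.0100·111.32)² + (0.0052·46.26)²) = √(1.239214 + 0.057865) = 1.1389 km
R5: √((-0.0064·111.32)² + (-0.0087·46.26)²) = √(0.507582 + 0.161976) = 0.8183 km
R6: √((-0.0012·111.32)² + (-0.0083·46.26)²) = √(0.017845 + 0.147424) = 0.4065 km
R7: √((0.0058·111.32)² + (0.0063·46.26)²) = √(0.416872 + 0.084936) = 0.7084 km
R8: √((-0.0093·111.32)² + (0.0056·46.26)²) = √(1.071796 + 0.067110) = 1.0672 km
R9: √((0.0045·111.32)² + (-0.0031·46.26)²) = √(0.250941 + 0.020565) = 0.5211 km
Sorted: R2 (0.1784 km) < R3 (0.2415 km) < R6 (0.4065 km) < R9 (0.5211 km) < R7 (0.7084 km) < R5 (0.8183 km) < …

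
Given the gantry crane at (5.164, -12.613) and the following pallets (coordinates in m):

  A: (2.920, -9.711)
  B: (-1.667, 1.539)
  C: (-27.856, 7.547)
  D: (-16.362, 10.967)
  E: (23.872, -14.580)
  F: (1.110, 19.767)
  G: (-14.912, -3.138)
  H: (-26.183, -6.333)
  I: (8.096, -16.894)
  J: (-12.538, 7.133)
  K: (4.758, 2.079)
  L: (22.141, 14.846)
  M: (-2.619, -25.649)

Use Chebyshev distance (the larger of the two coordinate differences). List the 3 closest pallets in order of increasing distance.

A, I, M

Distances from (5.164, -12.613):
A: 2.902 m
B: 14.152 m
C: 33.020 m
D: 23.580 m
E: 18.708 m
F: 32.380 m
G: 20.076 m
H: 31.347 m
I: 4.281 m
J: 19.746 m
K: 14.692 m
L: 27.459 m
M: 13.036 m
Sorted: A (2.902 m) < I (4.281 m) < M (13.036 m) < B (14.152 m) < K (14.692 m) < …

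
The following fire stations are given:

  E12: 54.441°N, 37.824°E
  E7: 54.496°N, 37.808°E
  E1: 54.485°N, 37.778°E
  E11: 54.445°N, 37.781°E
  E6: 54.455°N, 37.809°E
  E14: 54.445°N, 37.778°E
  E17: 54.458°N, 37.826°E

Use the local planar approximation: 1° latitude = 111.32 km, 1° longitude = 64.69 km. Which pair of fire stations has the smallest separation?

Pairwise distances:
E12–E7: √((0.055·111.32)² + (-0.016·64.69)²) = √(37.48623 + 1.07131) = 6.209 km
E12–E1: √((0.044·111.32)² + (-0.046·64.69)²) = √(23.99119 + 8.85503) = 5.731 km
E12–E11: √((0.004·111.32)² + (-0.043·64.69)²) = √(0.19827 + 7.73769) = 2.817 km
E12–E6: √((0.014·111.32)² + (-0.015·64.69)²) = √(2.42886 + 0.94158) = 1.836 km
E12–E14: √((0.004·111.32)² + (-0.046·64.69)²) = √(0.19827 + 8.85503) = 3.009 km
E12–E17: √((0.017·111.32)² + (0.002·64.69)²) = √(3.58133 + 0.01674) = 1.897 km
E7–E1: √((-0.011·111.32)² + (-0.030·64.69)²) = √(1.49945 + 3.76632) = 2.295 km
E7–E11: √((-0.051·111.32)² + (-0.027·64.69)²) = √(32.23196 + 3.05072) = 5.940 km
E7–E6: √((-0.041·111.32)² + (0.001·64.69)²) = √(20.83119 + 0.00418) = 4.565 km
E7–E14: √((-0.051·111.32)² + (-0.030·64.69)²) = √(32.23196 + 3.76632) = 6.000 km
E7–E17: √((-0.038·111.32)² + (0.018·64.69)²) = √(17.89425 + 1.35587) = 4.387 km
E1–E11: √((-0.040·111.32)² + (0.003·64.69)²) = √(19.82743 + 0.03766) = 4.457 km
E1–E6: √((-0.030·111.32)² + (0.031·64.69)²) = √(11.15293 + 4.02159) = 3.895 km
E1–E14: √((-0.040·111.32)² + (0.000·64.69)²) = √(19.82743 + 0.00000) = 4.453 km
E1–E17: √((-0.027·111.32)² + (0.048·64.69)²) = √(9.03387 + 9.64177) = 4.322 km
E11–E6: √((0.010·111.32)² + (0.028·64.69)²) = √(1.23921 + 3.28088) = 2.126 km
E11–E14: √((0.000·111.32)² + (-0.003·64.69)²) = √(0.00000 + 0.03766) = 0.194 km
E11–E17: √((0.013·111.32)² + (0.045·64.69)²) = √(2.09427 + 8.47421) = 3.251 km
E6–E14: √((-0.010·111.32)² + (-0.031·64.69)²) = √(1.23921 + 4.02159) = 2.294 km
E6–E17: √((0.003·111.32)² + (0.017·64.69)²) = √(0.11153 + 1.20941) = 1.149 km
E14–E17: √((0.013·111.32)² + (0.048·64.69)²) = √(2.09427 + 9.64177) = 3.426 km
Closest pair: E11–E14 at 0.194 km.

E11 and E14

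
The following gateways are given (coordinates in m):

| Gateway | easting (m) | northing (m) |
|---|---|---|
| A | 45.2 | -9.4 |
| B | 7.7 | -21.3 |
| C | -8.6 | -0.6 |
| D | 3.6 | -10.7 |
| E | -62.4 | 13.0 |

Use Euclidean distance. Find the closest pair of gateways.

Pairwise distances:
B–D: √((-4.1)² + (10.6)²) = √(16.810 + 112.360) = 11.4 m
C–D: √((12.2)² + (-10.1)²) = √(148.840 + 102.010) = 15.8 m
B–C: √((-16.3)² + (20.7)²) = √(265.690 + 428.490) = 26.3 m
A–B: √((-37.5)² + (-11.9)²) = √(1406.250 + 141.610) = 39.3 m
A–D: √((-41.6)² + (-1.3)²) = √(1730.560 + 1.690) = 41.6 m
A–C: √((-53.8)² + (8.8)²) = √(2894.440 + 77.440) = 54.5 m
C–E: √((-53.8)² + (13.6)²) = √(2894.440 + 184.960) = 55.5 m
D–E: √((-66.0)² + (23.7)²) = √(4356.000 + 561.690) = 70.1 m
B–E: √((-70.1)² + (34.3)²) = √(4914.010 + 1176.490) = 78.0 m
A–E: √((-107.6)² + (22.4)²) = √(11577.760 + 501.760) = 109.9 m
Closest pair: B–D at 11.4 m.

B and D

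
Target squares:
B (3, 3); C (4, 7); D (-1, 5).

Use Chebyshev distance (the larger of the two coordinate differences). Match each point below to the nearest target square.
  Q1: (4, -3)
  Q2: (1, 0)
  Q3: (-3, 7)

Q1→B; Q2→B; Q3→D

Q1 at (4, -3):
  B: 6
  C: 10
  D: 8
  → nearest: B (6)
Q2 at (1, 0):
  B: 3
  C: 7
  D: 5
  → nearest: B (3)
Q3 at (-3, 7):
  B: 6
  C: 7
  D: 2
  → nearest: D (2)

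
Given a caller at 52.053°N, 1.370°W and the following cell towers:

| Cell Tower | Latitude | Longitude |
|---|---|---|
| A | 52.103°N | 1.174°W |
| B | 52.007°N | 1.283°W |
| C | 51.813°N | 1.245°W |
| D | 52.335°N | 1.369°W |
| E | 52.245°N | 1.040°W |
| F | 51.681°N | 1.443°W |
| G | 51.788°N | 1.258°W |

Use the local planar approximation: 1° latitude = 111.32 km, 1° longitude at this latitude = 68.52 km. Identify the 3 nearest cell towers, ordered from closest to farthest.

B, A, C

Distances from 52.053°N, 1.370°W:
A: 14.538 km
B: 7.859 km
C: 28.056 km
D: 31.392 km
E: 31.114 km
F: 41.712 km
G: 30.482 km
Sorted: B (7.859 km) < A (14.538 km) < C (28.056 km) < G (30.482 km) < E (31.114 km) < …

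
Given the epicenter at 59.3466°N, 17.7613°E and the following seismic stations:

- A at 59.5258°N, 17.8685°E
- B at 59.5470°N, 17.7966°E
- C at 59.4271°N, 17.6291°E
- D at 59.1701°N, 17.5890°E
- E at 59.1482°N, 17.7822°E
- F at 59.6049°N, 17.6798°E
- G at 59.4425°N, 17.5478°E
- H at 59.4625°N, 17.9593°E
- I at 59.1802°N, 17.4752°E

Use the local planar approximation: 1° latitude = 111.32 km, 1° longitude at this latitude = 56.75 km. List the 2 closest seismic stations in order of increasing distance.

C, G

Distances from 59.3466°N, 17.7613°E:
A: √((0.1792·111.32)² + (0.1072·56.75)²) = √(397.944408 + 37.010189) = 20.8556 km
B: √((0.2004·111.32)² + (0.0353·56.75)²) = √(497.670422 + 4.013111) = 22.3983 km
C: √((0.0805·111.32)² + (-0.1322·56.75)²) = √(80.304181 + 56.285256) = 11.6871 km
D: √((-0.1765·111.32)² + (-0.1723·56.75)²) = √(386.043118 + 95.609773) = 21.9466 km
E: √((-0.1984·111.32)² + (0.0209·56.75)²) = √(487.786449 + 1.406774) = 22.1177 km
F: √((0.2583·111.32)² + (-0.0815·56.75)²) = √(826.789986 + 21.391781) = 29.1236 km
G: √((0.0959·111.32)² + (-0.2135·56.75)²) = √(113.968179 + 146.800485) = 16.1483 km
H: √((0.1159·111.32)² + (0.1980·56.75)²) = √(166.461294 + 126.258932) = 17.1091 km
I: √((-0.1664·111.32)² + (-0.2861·56.75)²) = √(343.125535 + 263.613379) = 24.6321 km
Sorted: C (11.6871 km) < G (16.1483 km) < H (17.1091 km) < A (20.8556 km) < …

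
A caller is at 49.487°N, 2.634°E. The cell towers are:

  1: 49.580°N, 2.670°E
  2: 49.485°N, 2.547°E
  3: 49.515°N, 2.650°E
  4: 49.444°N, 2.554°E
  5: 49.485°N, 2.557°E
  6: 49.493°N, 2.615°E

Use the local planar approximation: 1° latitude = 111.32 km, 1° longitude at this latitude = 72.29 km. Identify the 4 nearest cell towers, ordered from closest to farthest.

Distances from 49.487°N, 2.634°E:
1: √((0.093·111.32)² + (0.036·72.29)²) = √(107.17964 + 6.77269) = 10.675 km
2: √((-0.002·111.32)² + (-0.087·72.29)²) = √(0.04957 + 39.55441) = 6.293 km
3: √((0.028·111.32)² + (0.016·72.29)²) = √(9.71544 + 1.33782) = 3.325 km
4: √((-0.043·111.32)² + (-0.080·72.29)²) = √(22.91307 + 33.44540) = 7.507 km
5: √((-0.002·111.32)² + (-0.077·72.29)²) = √(0.04957 + 30.98403) = 5.571 km
6: √((0.006·111.32)² + (-0.019·72.29)²) = √(0.44612 + 1.88653) = 1.527 km
Sorted: 6 (1.527 km) < 3 (3.325 km) < 5 (5.571 km) < 2 (6.293 km) < 4 (7.507 km) < 1 (10.675 km)

6, 3, 5, 2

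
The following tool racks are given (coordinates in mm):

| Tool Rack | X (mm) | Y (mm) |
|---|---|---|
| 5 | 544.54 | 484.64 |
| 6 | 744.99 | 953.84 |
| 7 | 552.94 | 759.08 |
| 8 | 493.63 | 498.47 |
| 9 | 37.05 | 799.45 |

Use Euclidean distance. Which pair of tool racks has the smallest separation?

Pairwise distances:
5–6: √((200.45)² + (469.20)²) = √(40180.2025 + 220148.6400) = 510.22 mm
5–7: √((8.40)² + (274.44)²) = √(70.5600 + 75317.3136) = 274.57 mm
5–8: √((-50.91)² + (13.83)²) = √(2591.8281 + 191.2689) = 52.76 mm
5–9: √((-507.49)² + (314.81)²) = √(257546.1001 + 99105.3361) = 597.20 mm
6–7: √((-192.05)² + (-194.76)²) = √(36883.2025 + 37931.4576) = 273.52 mm
6–8: √((-251.36)² + (-455.37)²) = √(63181.8496 + 207361.8369) = 520.14 mm
6–9: √((-707.94)² + (-154.39)²) = √(501179.0436 + 23836.2721) = 724.58 mm
7–8: √((-59.31)² + (-260.61)²) = √(3517.6761 + 67917.5721) = 267.27 mm
7–9: √((-515.89)² + (40.37)²) = √(266142.4921 + 1629.7369) = 517.47 mm
8–9: √((-456.58)² + (300.98)²) = √(208465.2964 + 90588.9604) = 546.86 mm
Closest pair: 5–8 at 52.76 mm.

5 and 8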